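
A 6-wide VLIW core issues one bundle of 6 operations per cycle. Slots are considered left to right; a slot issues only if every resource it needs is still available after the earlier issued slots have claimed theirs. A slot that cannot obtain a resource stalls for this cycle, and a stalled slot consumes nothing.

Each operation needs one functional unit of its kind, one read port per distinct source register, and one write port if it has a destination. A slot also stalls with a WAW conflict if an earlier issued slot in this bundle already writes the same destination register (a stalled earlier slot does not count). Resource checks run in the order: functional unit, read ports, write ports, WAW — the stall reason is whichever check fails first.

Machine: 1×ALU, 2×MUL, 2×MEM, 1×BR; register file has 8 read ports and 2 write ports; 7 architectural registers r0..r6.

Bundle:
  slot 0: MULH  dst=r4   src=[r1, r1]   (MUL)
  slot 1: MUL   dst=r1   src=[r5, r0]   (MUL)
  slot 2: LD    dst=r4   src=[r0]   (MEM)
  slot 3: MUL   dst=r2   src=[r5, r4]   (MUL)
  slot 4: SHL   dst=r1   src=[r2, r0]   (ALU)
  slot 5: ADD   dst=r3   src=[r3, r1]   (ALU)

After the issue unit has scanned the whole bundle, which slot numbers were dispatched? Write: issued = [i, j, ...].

  0. MUL→r4 ⇒ go  {1A/1Mu/2Ld/1B | 7r 1w}
  1. MUL→r1 ⇒ go  {1A/0Mu/2Ld/1B | 5r 0w}
  2. MEM→r4 ⇒ no(WR_PORT)  {1A/0Mu/2Ld/1B | 5r 0w}
  3. MUL→r2 ⇒ no(FU)  {1A/0Mu/2Ld/1B | 5r 0w}
  4. ALU→r1 ⇒ no(WR_PORT)  {1A/0Mu/2Ld/1B | 5r 0w}
  5. ALU→r3 ⇒ no(WR_PORT)  {1A/0Mu/2Ld/1B | 5r 0w}

issued = [0, 1]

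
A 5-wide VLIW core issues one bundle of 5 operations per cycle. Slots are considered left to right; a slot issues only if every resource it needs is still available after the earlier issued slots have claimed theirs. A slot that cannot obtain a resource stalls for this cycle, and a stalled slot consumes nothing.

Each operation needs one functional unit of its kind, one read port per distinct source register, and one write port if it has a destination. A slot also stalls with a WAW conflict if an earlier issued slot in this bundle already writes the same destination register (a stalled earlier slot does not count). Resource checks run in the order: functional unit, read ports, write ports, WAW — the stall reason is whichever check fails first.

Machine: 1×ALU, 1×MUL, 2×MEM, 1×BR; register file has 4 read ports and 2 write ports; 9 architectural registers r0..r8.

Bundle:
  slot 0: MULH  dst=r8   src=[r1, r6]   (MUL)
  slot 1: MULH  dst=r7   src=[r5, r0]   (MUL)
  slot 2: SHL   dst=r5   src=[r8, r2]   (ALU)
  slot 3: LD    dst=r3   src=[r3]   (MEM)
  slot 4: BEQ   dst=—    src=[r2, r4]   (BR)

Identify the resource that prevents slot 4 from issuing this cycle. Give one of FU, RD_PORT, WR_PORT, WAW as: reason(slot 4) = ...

#0 MUL src=r1,r6 dispatched  <A:1 Mu:0 Ld:2 B:1 rd:2 wr:1>
#1 MUL src=r5,r0 held:FU  <A:1 Mu:0 Ld:2 B:1 rd:2 wr:1>
#2 ALU src=r8,r2 dispatched  <A:0 Mu:0 Ld:2 B:1 rd:0 wr:0>
#3 MEM src=r3 held:RD_PORT  <A:0 Mu:0 Ld:2 B:1 rd:0 wr:0>
#4 BR src=r2,r4 held:RD_PORT  <A:0 Mu:0 Ld:2 B:1 rd:0 wr:0>

reason(slot 4) = RD_PORT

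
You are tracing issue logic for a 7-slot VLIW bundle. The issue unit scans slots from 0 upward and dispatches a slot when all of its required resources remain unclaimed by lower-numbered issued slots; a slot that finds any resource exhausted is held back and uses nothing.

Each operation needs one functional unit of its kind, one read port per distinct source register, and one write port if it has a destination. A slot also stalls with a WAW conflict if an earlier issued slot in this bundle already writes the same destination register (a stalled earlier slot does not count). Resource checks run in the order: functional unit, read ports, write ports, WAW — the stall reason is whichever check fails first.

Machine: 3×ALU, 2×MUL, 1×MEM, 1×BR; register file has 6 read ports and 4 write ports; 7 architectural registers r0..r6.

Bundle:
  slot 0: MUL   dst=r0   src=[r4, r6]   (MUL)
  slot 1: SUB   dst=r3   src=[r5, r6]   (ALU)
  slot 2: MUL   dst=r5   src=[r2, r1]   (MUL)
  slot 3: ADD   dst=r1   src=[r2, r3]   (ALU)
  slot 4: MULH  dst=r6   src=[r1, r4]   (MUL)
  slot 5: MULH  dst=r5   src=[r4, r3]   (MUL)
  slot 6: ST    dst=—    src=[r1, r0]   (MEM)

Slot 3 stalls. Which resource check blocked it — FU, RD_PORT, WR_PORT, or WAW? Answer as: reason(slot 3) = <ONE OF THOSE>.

reason(slot 3) = RD_PORT

#0 MUL src=r4,r6 dispatched  <A:3 Mu:1 Ld:1 B:1 rd:4 wr:3>
#1 ALU src=r5,r6 dispatched  <A:2 Mu:1 Ld:1 B:1 rd:2 wr:2>
#2 MUL src=r2,r1 dispatched  <A:2 Mu:0 Ld:1 B:1 rd:0 wr:1>
#3 ALU src=r2,r3 held:RD_PORT  <A:2 Mu:0 Ld:1 B:1 rd:0 wr:1>
#4 MUL src=r1,r4 held:FU  <A:2 Mu:0 Ld:1 B:1 rd:0 wr:1>
#5 MUL src=r4,r3 held:FU  <A:2 Mu:0 Ld:1 B:1 rd:0 wr:1>
#6 MEM src=r1,r0 held:RD_PORT  <A:2 Mu:0 Ld:1 B:1 rd:0 wr:1>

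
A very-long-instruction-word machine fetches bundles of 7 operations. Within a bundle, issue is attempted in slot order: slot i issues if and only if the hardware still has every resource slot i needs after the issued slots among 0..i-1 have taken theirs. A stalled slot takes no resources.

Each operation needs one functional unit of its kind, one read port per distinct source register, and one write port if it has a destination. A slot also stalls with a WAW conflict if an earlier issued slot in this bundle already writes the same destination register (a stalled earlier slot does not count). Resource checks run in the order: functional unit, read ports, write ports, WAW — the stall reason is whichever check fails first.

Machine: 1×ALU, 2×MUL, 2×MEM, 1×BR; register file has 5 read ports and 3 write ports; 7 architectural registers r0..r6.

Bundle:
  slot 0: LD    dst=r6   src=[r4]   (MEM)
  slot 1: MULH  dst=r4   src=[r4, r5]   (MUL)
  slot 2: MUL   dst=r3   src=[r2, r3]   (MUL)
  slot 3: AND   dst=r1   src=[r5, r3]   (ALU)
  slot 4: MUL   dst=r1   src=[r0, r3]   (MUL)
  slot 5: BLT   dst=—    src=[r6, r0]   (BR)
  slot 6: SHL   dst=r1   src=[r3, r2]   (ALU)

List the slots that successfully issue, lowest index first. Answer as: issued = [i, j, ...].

issued = [0, 1, 2]

  0. MEM→r6 ⇒ go  {1A/2Mu/1Ld/1B | 4r 2w}
  1. MUL→r4 ⇒ go  {1A/1Mu/1Ld/1B | 2r 1w}
  2. MUL→r3 ⇒ go  {1A/0Mu/1Ld/1B | 0r 0w}
  3. ALU→r1 ⇒ no(RD_PORT)  {1A/0Mu/1Ld/1B | 0r 0w}
  4. MUL→r1 ⇒ no(FU)  {1A/0Mu/1Ld/1B | 0r 0w}
  5. BR ⇒ no(RD_PORT)  {1A/0Mu/1Ld/1B | 0r 0w}
  6. ALU→r1 ⇒ no(RD_PORT)  {1A/0Mu/1Ld/1B | 0r 0w}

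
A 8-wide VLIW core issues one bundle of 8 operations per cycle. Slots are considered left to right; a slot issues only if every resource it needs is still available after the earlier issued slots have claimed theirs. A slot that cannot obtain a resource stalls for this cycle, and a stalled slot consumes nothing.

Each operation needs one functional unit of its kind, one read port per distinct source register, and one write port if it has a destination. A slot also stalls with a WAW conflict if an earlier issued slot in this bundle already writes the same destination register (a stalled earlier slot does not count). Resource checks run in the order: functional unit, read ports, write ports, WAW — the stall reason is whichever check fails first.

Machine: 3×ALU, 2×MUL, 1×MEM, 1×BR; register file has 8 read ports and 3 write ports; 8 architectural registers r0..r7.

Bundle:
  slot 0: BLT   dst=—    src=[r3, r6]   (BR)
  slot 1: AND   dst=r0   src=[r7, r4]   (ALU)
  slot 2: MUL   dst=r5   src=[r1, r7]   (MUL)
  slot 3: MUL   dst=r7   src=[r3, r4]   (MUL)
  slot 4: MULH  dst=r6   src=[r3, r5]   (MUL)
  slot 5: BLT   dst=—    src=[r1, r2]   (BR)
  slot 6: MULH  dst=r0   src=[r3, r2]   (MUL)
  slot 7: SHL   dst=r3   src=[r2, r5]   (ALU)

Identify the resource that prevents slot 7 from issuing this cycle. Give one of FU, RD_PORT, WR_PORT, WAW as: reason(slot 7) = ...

[0] BR needs rd=2 wr=0: ok; after: ALU=3 MUL=2 MEM=1 BR=0, R=6, W=3
[1] ALU needs rd=2 wr=1: ok; after: ALU=2 MUL=2 MEM=1 BR=0, R=4, W=2
[2] MUL needs rd=2 wr=1: ok; after: ALU=2 MUL=1 MEM=1 BR=0, R=2, W=1
[3] MUL needs rd=2 wr=1: ok; after: ALU=2 MUL=0 MEM=1 BR=0, R=0, W=0
[4] MUL needs rd=2 wr=1: FU; after: ALU=2 MUL=0 MEM=1 BR=0, R=0, W=0
[5] BR needs rd=2 wr=0: FU; after: ALU=2 MUL=0 MEM=1 BR=0, R=0, W=0
[6] MUL needs rd=2 wr=1: FU; after: ALU=2 MUL=0 MEM=1 BR=0, R=0, W=0
[7] ALU needs rd=2 wr=1: RD_PORT; after: ALU=2 MUL=0 MEM=1 BR=0, R=0, W=0

reason(slot 7) = RD_PORT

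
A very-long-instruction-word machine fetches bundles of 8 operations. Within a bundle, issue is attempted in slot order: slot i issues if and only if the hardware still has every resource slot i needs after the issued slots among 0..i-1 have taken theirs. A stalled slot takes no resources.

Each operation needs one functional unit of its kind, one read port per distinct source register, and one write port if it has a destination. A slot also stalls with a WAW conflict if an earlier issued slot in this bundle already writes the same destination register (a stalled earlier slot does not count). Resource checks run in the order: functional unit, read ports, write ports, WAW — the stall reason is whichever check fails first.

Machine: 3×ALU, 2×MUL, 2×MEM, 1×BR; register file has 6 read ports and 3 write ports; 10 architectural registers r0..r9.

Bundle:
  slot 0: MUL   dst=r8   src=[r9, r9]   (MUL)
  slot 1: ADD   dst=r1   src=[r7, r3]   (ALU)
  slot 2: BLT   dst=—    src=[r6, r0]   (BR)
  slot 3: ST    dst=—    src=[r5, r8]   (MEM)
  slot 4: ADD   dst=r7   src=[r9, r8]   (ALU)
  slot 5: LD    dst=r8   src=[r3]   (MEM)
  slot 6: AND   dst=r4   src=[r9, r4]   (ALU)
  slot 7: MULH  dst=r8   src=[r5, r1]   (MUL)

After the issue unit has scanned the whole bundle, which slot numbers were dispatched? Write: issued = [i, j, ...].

  0. MUL→r8 ⇒ go  {3A/1Mu/2Ld/1B | 5r 2w}
  1. ALU→r1 ⇒ go  {2A/1Mu/2Ld/1B | 3r 1w}
  2. BR ⇒ go  {2A/1Mu/2Ld/0B | 1r 1w}
  3. MEM ⇒ no(RD_PORT)  {2A/1Mu/2Ld/0B | 1r 1w}
  4. ALU→r7 ⇒ no(RD_PORT)  {2A/1Mu/2Ld/0B | 1r 1w}
  5. MEM→r8 ⇒ no(WAW)  {2A/1Mu/2Ld/0B | 1r 1w}
  6. ALU→r4 ⇒ no(RD_PORT)  {2A/1Mu/2Ld/0B | 1r 1w}
  7. MUL→r8 ⇒ no(RD_PORT)  {2A/1Mu/2Ld/0B | 1r 1w}

issued = [0, 1, 2]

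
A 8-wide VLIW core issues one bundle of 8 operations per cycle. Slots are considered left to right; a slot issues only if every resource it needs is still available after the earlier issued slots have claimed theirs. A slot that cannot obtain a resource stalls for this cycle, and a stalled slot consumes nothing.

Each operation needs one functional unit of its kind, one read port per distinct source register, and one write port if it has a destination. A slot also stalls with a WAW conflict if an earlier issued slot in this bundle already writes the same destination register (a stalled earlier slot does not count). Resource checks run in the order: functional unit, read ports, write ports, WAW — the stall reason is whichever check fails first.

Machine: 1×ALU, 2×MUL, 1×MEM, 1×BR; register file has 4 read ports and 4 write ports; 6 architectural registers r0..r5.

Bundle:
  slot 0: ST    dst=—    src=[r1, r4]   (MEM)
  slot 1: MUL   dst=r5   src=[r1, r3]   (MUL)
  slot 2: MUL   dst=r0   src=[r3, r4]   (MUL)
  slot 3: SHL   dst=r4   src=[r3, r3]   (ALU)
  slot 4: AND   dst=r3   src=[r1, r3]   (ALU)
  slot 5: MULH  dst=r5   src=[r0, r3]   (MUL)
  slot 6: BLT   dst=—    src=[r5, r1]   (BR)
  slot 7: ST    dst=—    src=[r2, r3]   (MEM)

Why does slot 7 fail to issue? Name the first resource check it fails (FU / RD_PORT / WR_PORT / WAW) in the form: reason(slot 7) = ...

slot 0 (MEM): ISSUE — free A1,Mu2,Ld0,B1 rp2 wp4
slot 1 (MUL): ISSUE — free A1,Mu1,Ld0,B1 rp0 wp3
slot 2 (MUL): stall RD_PORT — free A1,Mu1,Ld0,B1 rp0 wp3
slot 3 (ALU): stall RD_PORT — free A1,Mu1,Ld0,B1 rp0 wp3
slot 4 (ALU): stall RD_PORT — free A1,Mu1,Ld0,B1 rp0 wp3
slot 5 (MUL): stall RD_PORT — free A1,Mu1,Ld0,B1 rp0 wp3
slot 6 (BR): stall RD_PORT — free A1,Mu1,Ld0,B1 rp0 wp3
slot 7 (MEM): stall FU — free A1,Mu1,Ld0,B1 rp0 wp3

reason(slot 7) = FU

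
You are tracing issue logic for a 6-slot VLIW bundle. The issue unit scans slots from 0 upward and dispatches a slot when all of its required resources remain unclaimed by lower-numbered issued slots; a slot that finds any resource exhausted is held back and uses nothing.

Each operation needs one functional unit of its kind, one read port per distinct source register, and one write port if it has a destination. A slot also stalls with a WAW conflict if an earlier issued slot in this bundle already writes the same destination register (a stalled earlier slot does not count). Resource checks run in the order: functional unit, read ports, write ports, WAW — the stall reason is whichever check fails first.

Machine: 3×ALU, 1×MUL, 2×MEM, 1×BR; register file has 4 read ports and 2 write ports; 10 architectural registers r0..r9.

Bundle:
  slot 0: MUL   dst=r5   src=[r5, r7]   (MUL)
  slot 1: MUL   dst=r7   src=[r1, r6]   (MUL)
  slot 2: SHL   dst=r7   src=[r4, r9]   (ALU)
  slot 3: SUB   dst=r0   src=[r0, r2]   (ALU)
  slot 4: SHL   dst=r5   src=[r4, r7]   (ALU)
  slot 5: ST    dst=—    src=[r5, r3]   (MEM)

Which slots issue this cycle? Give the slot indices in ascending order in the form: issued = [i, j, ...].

[0] MUL needs rd=2 wr=1: ok; after: ALU=3 MUL=0 MEM=2 BR=1, R=2, W=1
[1] MUL needs rd=2 wr=1: FU; after: ALU=3 MUL=0 MEM=2 BR=1, R=2, W=1
[2] ALU needs rd=2 wr=1: ok; after: ALU=2 MUL=0 MEM=2 BR=1, R=0, W=0
[3] ALU needs rd=2 wr=1: RD_PORT; after: ALU=2 MUL=0 MEM=2 BR=1, R=0, W=0
[4] ALU needs rd=2 wr=1: RD_PORT; after: ALU=2 MUL=0 MEM=2 BR=1, R=0, W=0
[5] MEM needs rd=2 wr=0: RD_PORT; after: ALU=2 MUL=0 MEM=2 BR=1, R=0, W=0

issued = [0, 2]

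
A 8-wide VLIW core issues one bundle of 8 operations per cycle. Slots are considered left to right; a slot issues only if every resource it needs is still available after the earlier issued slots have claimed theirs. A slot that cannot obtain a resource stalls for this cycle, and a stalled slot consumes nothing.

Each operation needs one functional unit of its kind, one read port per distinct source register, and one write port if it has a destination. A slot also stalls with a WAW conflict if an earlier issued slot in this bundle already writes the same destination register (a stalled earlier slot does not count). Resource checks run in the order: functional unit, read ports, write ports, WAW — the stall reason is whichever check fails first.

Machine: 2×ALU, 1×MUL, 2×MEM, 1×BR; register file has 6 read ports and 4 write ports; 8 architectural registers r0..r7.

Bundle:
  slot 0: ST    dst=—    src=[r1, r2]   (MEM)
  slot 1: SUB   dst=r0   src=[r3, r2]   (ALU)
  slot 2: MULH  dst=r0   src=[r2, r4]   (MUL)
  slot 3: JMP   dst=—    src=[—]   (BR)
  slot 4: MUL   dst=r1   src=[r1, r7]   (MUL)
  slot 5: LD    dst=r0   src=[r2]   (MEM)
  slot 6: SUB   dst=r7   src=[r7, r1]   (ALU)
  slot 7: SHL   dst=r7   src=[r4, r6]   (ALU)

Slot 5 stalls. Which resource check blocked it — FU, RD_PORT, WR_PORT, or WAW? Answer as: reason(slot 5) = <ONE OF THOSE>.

reason(slot 5) = RD_PORT

(0) want 1×MEM +2rd +0wr — yes → AL2|MU1|ME1|BR1|rd4|wr4
(1) want 1×ALU +2rd +1wr — yes → AL1|MU1|ME1|BR1|rd2|wr3
(2) want 1×MUL +2rd +1wr — WAW → AL1|MU1|ME1|BR1|rd2|wr3
(3) want 1×BR +0rd +0wr — yes → AL1|MU1|ME1|BR0|rd2|wr3
(4) want 1×MUL +2rd +1wr — yes → AL1|MU0|ME1|BR0|rd0|wr2
(5) want 1×MEM +1rd +1wr — RD_PORT → AL1|MU0|ME1|BR0|rd0|wr2
(6) want 1×ALU +2rd +1wr — RD_PORT → AL1|MU0|ME1|BR0|rd0|wr2
(7) want 1×ALU +2rd +1wr — RD_PORT → AL1|MU0|ME1|BR0|rd0|wr2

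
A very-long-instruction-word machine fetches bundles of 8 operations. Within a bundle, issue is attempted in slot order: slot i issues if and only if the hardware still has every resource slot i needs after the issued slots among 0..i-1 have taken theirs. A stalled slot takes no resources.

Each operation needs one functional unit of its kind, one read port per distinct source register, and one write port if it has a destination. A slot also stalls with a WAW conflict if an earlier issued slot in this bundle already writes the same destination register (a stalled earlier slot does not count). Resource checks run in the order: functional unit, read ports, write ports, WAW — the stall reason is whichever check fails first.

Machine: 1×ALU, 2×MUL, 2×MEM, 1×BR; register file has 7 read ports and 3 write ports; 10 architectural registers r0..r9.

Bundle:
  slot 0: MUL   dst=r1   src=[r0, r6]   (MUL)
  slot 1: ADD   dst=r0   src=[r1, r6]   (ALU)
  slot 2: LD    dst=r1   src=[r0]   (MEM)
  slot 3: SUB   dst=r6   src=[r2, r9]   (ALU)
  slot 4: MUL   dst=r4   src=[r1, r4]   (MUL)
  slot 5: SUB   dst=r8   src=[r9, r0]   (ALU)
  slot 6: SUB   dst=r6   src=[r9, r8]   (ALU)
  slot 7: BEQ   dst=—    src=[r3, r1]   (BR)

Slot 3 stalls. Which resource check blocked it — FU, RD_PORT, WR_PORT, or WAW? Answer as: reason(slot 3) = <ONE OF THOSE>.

(0) want 1×MUL +2rd +1wr — yes → AL1|MU1|ME2|BR1|rd5|wr2
(1) want 1×ALU +2rd +1wr — yes → AL0|MU1|ME2|BR1|rd3|wr1
(2) want 1×MEM +1rd +1wr — WAW → AL0|MU1|ME2|BR1|rd3|wr1
(3) want 1×ALU +2rd +1wr — FU → AL0|MU1|ME2|BR1|rd3|wr1
(4) want 1×MUL +2rd +1wr — yes → AL0|MU0|ME2|BR1|rd1|wr0
(5) want 1×ALU +2rd +1wr — FU → AL0|MU0|ME2|BR1|rd1|wr0
(6) want 1×ALU +2rd +1wr — FU → AL0|MU0|ME2|BR1|rd1|wr0
(7) want 1×BR +2rd +0wr — RD_PORT → AL0|MU0|ME2|BR1|rd1|wr0

reason(slot 3) = FU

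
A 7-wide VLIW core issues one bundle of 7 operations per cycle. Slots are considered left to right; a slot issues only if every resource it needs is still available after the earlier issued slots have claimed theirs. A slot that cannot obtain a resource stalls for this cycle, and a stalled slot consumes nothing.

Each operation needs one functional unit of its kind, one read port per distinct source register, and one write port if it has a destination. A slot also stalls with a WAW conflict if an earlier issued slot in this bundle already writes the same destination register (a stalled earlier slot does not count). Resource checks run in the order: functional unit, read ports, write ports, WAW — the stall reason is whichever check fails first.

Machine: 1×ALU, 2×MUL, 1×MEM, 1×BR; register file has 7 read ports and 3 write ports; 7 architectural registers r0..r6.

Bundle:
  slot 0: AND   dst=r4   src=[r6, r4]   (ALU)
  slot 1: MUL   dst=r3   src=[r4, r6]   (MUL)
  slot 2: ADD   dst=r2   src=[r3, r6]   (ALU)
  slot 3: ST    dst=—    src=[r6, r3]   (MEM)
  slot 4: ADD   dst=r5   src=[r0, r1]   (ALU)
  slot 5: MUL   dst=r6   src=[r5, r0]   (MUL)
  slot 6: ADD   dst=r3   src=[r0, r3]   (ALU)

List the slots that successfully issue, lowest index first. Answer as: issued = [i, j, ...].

#0 ALU src=r6,r4 dispatched  <A:0 Mu:2 Ld:1 B:1 rd:5 wr:2>
#1 MUL src=r4,r6 dispatched  <A:0 Mu:1 Ld:1 B:1 rd:3 wr:1>
#2 ALU src=r3,r6 held:FU  <A:0 Mu:1 Ld:1 B:1 rd:3 wr:1>
#3 MEM src=r6,r3 dispatched  <A:0 Mu:1 Ld:0 B:1 rd:1 wr:1>
#4 ALU src=r0,r1 held:FU  <A:0 Mu:1 Ld:0 B:1 rd:1 wr:1>
#5 MUL src=r5,r0 held:RD_PORT  <A:0 Mu:1 Ld:0 B:1 rd:1 wr:1>
#6 ALU src=r0,r3 held:FU  <A:0 Mu:1 Ld:0 B:1 rd:1 wr:1>

issued = [0, 1, 3]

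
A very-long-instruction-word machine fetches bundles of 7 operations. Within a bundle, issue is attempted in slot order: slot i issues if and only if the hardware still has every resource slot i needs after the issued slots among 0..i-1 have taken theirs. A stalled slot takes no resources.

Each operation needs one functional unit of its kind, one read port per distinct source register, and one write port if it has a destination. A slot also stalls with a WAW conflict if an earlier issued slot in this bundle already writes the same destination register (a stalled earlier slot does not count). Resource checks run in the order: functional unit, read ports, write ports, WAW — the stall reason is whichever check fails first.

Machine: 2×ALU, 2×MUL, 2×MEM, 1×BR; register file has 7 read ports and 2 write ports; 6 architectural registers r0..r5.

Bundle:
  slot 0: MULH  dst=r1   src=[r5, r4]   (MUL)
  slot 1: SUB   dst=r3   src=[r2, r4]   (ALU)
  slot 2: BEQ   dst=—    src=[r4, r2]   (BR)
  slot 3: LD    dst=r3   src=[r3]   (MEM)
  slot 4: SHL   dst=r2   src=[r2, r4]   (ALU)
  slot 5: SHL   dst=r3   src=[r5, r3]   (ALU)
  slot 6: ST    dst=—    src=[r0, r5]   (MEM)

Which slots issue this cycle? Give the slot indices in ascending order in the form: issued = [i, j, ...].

  0. MUL→r1 ⇒ go  {2A/1Mu/2Ld/1B | 5r 1w}
  1. ALU→r3 ⇒ go  {1A/1Mu/2Ld/1B | 3r 0w}
  2. BR ⇒ go  {1A/1Mu/2Ld/0B | 1r 0w}
  3. MEM→r3 ⇒ no(WR_PORT)  {1A/1Mu/2Ld/0B | 1r 0w}
  4. ALU→r2 ⇒ no(RD_PORT)  {1A/1Mu/2Ld/0B | 1r 0w}
  5. ALU→r3 ⇒ no(RD_PORT)  {1A/1Mu/2Ld/0B | 1r 0w}
  6. MEM ⇒ no(RD_PORT)  {1A/1Mu/2Ld/0B | 1r 0w}

issued = [0, 1, 2]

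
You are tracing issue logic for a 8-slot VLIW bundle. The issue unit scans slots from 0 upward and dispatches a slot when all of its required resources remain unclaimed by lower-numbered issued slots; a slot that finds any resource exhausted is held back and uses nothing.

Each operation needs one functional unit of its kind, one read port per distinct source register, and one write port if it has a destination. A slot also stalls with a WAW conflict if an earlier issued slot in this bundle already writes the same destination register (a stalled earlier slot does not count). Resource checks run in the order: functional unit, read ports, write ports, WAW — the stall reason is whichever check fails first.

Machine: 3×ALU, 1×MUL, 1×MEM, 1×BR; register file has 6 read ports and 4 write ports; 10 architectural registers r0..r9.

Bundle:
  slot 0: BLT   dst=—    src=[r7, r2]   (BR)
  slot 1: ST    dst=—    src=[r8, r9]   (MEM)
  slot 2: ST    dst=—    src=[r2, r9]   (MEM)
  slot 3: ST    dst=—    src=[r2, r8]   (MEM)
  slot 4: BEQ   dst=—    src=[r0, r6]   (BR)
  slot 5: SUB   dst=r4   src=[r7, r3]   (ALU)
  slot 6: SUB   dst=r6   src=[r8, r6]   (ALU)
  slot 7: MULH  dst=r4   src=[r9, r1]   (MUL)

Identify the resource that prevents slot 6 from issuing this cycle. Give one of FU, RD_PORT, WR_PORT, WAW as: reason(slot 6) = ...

#0 BR src=r7,r2 dispatched  <A:3 Mu:1 Ld:1 B:0 rd:4 wr:4>
#1 MEM src=r8,r9 dispatched  <A:3 Mu:1 Ld:0 B:0 rd:2 wr:4>
#2 MEM src=r2,r9 held:FU  <A:3 Mu:1 Ld:0 B:0 rd:2 wr:4>
#3 MEM src=r2,r8 held:FU  <A:3 Mu:1 Ld:0 B:0 rd:2 wr:4>
#4 BR src=r0,r6 held:FU  <A:3 Mu:1 Ld:0 B:0 rd:2 wr:4>
#5 ALU src=r7,r3 dispatched  <A:2 Mu:1 Ld:0 B:0 rd:0 wr:3>
#6 ALU src=r8,r6 held:RD_PORT  <A:2 Mu:1 Ld:0 B:0 rd:0 wr:3>
#7 MUL src=r9,r1 held:RD_PORT  <A:2 Mu:1 Ld:0 B:0 rd:0 wr:3>

reason(slot 6) = RD_PORT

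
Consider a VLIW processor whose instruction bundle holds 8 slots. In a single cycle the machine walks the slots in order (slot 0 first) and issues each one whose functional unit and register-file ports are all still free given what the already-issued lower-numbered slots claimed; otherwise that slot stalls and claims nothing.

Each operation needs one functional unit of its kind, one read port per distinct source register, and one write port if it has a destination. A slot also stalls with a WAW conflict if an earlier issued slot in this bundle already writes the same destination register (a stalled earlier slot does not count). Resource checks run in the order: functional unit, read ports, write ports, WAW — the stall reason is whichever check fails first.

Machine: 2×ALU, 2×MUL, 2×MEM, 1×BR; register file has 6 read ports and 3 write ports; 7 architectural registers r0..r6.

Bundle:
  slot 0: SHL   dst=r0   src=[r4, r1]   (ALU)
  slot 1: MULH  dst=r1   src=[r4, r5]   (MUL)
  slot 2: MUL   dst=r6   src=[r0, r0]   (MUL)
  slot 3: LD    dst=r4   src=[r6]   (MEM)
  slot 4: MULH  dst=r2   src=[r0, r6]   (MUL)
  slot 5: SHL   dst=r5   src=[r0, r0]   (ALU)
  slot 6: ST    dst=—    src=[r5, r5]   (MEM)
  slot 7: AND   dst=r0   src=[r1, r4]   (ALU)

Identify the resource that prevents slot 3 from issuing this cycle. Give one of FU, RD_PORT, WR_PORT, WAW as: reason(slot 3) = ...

reason(slot 3) = WR_PORT

(0) want 1×ALU +2rd +1wr — yes → AL1|MU2|ME2|BR1|rd4|wr2
(1) want 1×MUL +2rd +1wr — yes → AL1|MU1|ME2|BR1|rd2|wr1
(2) want 1×MUL +1rd +1wr — yes → AL1|MU0|ME2|BR1|rd1|wr0
(3) want 1×MEM +1rd +1wr — WR_PORT → AL1|MU0|ME2|BR1|rd1|wr0
(4) want 1×MUL +2rd +1wr — FU → AL1|MU0|ME2|BR1|rd1|wr0
(5) want 1×ALU +1rd +1wr — WR_PORT → AL1|MU0|ME2|BR1|rd1|wr0
(6) want 1×MEM +1rd +0wr — yes → AL1|MU0|ME1|BR1|rd0|wr0
(7) want 1×ALU +2rd +1wr — RD_PORT → AL1|MU0|ME1|BR1|rd0|wr0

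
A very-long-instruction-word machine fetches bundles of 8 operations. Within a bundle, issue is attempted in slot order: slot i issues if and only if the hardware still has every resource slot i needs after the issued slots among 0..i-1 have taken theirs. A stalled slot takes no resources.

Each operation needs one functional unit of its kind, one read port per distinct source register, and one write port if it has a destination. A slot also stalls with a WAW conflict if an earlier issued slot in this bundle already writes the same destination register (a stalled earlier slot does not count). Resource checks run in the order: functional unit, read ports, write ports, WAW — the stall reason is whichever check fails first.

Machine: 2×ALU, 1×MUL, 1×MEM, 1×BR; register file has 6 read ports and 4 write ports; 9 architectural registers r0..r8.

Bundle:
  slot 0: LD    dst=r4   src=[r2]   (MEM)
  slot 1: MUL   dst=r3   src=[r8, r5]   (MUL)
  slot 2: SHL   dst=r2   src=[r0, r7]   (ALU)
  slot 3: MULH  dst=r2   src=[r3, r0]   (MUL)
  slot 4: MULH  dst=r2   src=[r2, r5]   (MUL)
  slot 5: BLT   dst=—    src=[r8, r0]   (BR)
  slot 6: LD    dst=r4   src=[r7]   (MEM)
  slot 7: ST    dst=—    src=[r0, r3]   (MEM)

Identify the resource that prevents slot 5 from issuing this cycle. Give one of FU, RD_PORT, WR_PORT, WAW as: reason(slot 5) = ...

reason(slot 5) = RD_PORT

[0] MEM needs rd=1 wr=1: ok; after: ALU=2 MUL=1 MEM=0 BR=1, R=5, W=3
[1] MUL needs rd=2 wr=1: ok; after: ALU=2 MUL=0 MEM=0 BR=1, R=3, W=2
[2] ALU needs rd=2 wr=1: ok; after: ALU=1 MUL=0 MEM=0 BR=1, R=1, W=1
[3] MUL needs rd=2 wr=1: FU; after: ALU=1 MUL=0 MEM=0 BR=1, R=1, W=1
[4] MUL needs rd=2 wr=1: FU; after: ALU=1 MUL=0 MEM=0 BR=1, R=1, W=1
[5] BR needs rd=2 wr=0: RD_PORT; after: ALU=1 MUL=0 MEM=0 BR=1, R=1, W=1
[6] MEM needs rd=1 wr=1: FU; after: ALU=1 MUL=0 MEM=0 BR=1, R=1, W=1
[7] MEM needs rd=2 wr=0: FU; after: ALU=1 MUL=0 MEM=0 BR=1, R=1, W=1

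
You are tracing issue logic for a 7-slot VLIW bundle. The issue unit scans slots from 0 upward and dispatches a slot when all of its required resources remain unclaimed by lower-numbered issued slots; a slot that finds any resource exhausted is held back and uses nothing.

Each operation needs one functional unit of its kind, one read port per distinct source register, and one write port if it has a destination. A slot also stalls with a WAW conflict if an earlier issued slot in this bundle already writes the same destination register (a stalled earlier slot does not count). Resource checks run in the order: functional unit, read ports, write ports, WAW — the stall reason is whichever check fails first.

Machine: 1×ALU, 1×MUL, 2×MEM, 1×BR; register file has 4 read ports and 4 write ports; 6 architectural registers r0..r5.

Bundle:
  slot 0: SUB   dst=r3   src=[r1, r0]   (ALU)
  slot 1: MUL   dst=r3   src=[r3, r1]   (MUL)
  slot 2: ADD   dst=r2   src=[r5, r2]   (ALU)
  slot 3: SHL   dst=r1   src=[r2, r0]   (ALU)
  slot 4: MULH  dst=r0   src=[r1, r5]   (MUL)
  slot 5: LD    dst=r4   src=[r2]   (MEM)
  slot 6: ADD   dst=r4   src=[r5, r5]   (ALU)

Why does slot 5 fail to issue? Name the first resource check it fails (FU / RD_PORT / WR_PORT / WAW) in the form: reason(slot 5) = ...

reason(slot 5) = RD_PORT

  0. ALU→r3 ⇒ go  {0A/1Mu/2Ld/1B | 2r 3w}
  1. MUL→r3 ⇒ no(WAW)  {0A/1Mu/2Ld/1B | 2r 3w}
  2. ALU→r2 ⇒ no(FU)  {0A/1Mu/2Ld/1B | 2r 3w}
  3. ALU→r1 ⇒ no(FU)  {0A/1Mu/2Ld/1B | 2r 3w}
  4. MUL→r0 ⇒ go  {0A/0Mu/2Ld/1B | 0r 2w}
  5. MEM→r4 ⇒ no(RD_PORT)  {0A/0Mu/2Ld/1B | 0r 2w}
  6. ALU→r4 ⇒ no(FU)  {0A/0Mu/2Ld/1B | 0r 2w}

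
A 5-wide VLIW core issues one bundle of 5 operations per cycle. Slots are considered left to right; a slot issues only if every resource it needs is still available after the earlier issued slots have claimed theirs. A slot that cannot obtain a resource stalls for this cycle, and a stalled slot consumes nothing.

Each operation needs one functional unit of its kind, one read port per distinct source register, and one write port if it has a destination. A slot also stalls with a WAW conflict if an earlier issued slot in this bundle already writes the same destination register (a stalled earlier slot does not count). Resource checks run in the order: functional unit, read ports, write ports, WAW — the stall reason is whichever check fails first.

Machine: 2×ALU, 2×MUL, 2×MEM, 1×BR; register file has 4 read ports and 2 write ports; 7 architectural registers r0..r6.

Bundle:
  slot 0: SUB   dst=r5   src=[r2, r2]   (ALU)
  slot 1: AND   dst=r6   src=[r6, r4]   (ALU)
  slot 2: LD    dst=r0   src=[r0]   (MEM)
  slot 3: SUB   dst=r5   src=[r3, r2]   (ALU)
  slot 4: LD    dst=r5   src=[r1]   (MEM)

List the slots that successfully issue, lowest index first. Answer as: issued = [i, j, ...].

(0) want 1×ALU +1rd +1wr — yes → AL1|MU2|ME2|BR1|rd3|wr1
(1) want 1×ALU +2rd +1wr — yes → AL0|MU2|ME2|BR1|rd1|wr0
(2) want 1×MEM +1rd +1wr — WR_PORT → AL0|MU2|ME2|BR1|rd1|wr0
(3) want 1×ALU +2rd +1wr — FU → AL0|MU2|ME2|BR1|rd1|wr0
(4) want 1×MEM +1rd +1wr — WR_PORT → AL0|MU2|ME2|BR1|rd1|wr0

issued = [0, 1]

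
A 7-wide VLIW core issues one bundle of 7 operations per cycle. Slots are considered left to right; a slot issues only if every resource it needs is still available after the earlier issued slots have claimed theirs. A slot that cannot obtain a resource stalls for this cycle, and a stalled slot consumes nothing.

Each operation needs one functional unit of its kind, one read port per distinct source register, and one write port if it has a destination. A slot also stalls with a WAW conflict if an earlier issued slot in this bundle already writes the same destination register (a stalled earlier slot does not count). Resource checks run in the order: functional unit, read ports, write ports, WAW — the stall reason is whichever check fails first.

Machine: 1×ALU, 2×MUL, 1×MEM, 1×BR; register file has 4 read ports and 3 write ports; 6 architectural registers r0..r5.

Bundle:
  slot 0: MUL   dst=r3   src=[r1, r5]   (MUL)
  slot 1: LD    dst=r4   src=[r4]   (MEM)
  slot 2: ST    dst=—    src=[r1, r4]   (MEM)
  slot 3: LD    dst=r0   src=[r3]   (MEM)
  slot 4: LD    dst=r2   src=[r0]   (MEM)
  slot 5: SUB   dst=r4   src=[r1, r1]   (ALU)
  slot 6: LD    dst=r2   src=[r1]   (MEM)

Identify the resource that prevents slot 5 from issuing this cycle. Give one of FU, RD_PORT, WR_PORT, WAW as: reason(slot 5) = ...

#0 MUL src=r1,r5 dispatched  <A:1 Mu:1 Ld:1 B:1 rd:2 wr:2>
#1 MEM src=r4 dispatched  <A:1 Mu:1 Ld:0 B:1 rd:1 wr:1>
#2 MEM src=r1,r4 held:FU  <A:1 Mu:1 Ld:0 B:1 rd:1 wr:1>
#3 MEM src=r3 held:FU  <A:1 Mu:1 Ld:0 B:1 rd:1 wr:1>
#4 MEM src=r0 held:FU  <A:1 Mu:1 Ld:0 B:1 rd:1 wr:1>
#5 ALU src=r1,r1 held:WAW  <A:1 Mu:1 Ld:0 B:1 rd:1 wr:1>
#6 MEM src=r1 held:FU  <A:1 Mu:1 Ld:0 B:1 rd:1 wr:1>

reason(slot 5) = WAW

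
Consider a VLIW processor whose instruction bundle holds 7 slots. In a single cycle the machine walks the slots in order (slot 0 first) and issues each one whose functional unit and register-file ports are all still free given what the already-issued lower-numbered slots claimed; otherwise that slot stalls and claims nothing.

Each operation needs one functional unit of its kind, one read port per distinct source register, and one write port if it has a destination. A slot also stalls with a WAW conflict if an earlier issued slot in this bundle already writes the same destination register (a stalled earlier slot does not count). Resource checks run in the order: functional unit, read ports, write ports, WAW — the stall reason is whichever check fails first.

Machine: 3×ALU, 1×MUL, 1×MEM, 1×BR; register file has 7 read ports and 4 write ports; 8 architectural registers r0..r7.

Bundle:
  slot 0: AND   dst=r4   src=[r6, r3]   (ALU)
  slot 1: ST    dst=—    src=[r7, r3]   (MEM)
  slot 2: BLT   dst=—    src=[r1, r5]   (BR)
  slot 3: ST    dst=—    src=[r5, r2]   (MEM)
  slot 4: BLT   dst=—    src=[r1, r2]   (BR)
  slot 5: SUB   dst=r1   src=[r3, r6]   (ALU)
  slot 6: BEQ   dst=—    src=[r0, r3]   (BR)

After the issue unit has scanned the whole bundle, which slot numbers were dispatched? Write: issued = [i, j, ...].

(0) want 1×ALU +2rd +1wr — yes → AL2|MU1|ME1|BR1|rd5|wr3
(1) want 1×MEM +2rd +0wr — yes → AL2|MU1|ME0|BR1|rd3|wr3
(2) want 1×BR +2rd +0wr — yes → AL2|MU1|ME0|BR0|rd1|wr3
(3) want 1×MEM +2rd +0wr — FU → AL2|MU1|ME0|BR0|rd1|wr3
(4) want 1×BR +2rd +0wr — FU → AL2|MU1|ME0|BR0|rd1|wr3
(5) want 1×ALU +2rd +1wr — RD_PORT → AL2|MU1|ME0|BR0|rd1|wr3
(6) want 1×BR +2rd +0wr — FU → AL2|MU1|ME0|BR0|rd1|wr3

issued = [0, 1, 2]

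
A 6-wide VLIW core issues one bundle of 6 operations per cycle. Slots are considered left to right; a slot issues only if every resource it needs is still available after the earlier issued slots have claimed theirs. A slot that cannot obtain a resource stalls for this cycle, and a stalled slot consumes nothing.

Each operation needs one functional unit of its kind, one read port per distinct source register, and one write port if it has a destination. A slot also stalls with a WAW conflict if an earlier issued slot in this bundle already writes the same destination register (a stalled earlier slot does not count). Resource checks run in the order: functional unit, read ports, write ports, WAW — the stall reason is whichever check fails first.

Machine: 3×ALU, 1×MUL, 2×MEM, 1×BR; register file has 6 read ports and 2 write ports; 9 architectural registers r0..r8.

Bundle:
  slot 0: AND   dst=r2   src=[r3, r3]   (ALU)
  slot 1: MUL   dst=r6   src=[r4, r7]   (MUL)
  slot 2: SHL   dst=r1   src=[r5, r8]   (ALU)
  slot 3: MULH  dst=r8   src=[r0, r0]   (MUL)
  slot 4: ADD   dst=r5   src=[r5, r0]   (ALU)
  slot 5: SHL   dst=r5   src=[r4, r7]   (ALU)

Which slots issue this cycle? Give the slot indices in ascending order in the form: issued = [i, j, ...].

issued = [0, 1]

#0 ALU src=r3,r3 dispatched  <A:2 Mu:1 Ld:2 B:1 rd:5 wr:1>
#1 MUL src=r4,r7 dispatched  <A:2 Mu:0 Ld:2 B:1 rd:3 wr:0>
#2 ALU src=r5,r8 held:WR_PORT  <A:2 Mu:0 Ld:2 B:1 rd:3 wr:0>
#3 MUL src=r0,r0 held:FU  <A:2 Mu:0 Ld:2 B:1 rd:3 wr:0>
#4 ALU src=r5,r0 held:WR_PORT  <A:2 Mu:0 Ld:2 B:1 rd:3 wr:0>
#5 ALU src=r4,r7 held:WR_PORT  <A:2 Mu:0 Ld:2 B:1 rd:3 wr:0>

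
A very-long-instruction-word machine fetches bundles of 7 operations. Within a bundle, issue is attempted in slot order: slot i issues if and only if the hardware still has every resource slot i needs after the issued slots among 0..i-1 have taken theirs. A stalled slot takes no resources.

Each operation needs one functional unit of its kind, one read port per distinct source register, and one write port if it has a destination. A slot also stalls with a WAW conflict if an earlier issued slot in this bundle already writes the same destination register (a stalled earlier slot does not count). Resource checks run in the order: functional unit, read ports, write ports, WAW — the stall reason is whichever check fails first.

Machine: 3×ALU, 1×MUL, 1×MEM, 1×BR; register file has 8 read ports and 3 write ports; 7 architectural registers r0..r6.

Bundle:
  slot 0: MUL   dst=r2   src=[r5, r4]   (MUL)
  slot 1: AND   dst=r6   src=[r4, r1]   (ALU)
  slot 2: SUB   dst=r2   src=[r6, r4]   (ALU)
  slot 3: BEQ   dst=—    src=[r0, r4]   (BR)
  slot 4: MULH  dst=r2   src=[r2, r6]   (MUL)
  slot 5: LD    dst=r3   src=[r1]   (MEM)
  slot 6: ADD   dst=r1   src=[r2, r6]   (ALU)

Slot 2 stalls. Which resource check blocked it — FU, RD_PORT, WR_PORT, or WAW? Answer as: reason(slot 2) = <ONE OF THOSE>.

[0] MUL needs rd=2 wr=1: ok; after: ALU=3 MUL=0 MEM=1 BR=1, R=6, W=2
[1] ALU needs rd=2 wr=1: ok; after: ALU=2 MUL=0 MEM=1 BR=1, R=4, W=1
[2] ALU needs rd=2 wr=1: WAW; after: ALU=2 MUL=0 MEM=1 BR=1, R=4, W=1
[3] BR needs rd=2 wr=0: ok; after: ALU=2 MUL=0 MEM=1 BR=0, R=2, W=1
[4] MUL needs rd=2 wr=1: FU; after: ALU=2 MUL=0 MEM=1 BR=0, R=2, W=1
[5] MEM needs rd=1 wr=1: ok; after: ALU=2 MUL=0 MEM=0 BR=0, R=1, W=0
[6] ALU needs rd=2 wr=1: RD_PORT; after: ALU=2 MUL=0 MEM=0 BR=0, R=1, W=0

reason(slot 2) = WAW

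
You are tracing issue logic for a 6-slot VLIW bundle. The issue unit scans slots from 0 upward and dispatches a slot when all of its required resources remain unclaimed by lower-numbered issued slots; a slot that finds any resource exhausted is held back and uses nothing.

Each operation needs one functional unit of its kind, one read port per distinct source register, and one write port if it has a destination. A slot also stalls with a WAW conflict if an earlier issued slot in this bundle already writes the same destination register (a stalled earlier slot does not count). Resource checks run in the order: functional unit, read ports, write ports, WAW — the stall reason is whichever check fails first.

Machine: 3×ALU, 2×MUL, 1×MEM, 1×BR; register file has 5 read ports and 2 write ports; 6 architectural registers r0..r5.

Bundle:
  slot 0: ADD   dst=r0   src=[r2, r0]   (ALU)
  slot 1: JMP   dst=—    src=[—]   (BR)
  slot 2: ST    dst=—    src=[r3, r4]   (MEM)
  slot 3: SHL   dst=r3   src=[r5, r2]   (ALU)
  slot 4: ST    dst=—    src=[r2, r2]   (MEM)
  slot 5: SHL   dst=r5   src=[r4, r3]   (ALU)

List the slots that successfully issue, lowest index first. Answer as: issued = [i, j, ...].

issued = [0, 1, 2]

slot 0 (ALU): ISSUE — free A2,Mu2,Ld1,B1 rp3 wp1
slot 1 (BR): ISSUE — free A2,Mu2,Ld1,B0 rp3 wp1
slot 2 (MEM): ISSUE — free A2,Mu2,Ld0,B0 rp1 wp1
slot 3 (ALU): stall RD_PORT — free A2,Mu2,Ld0,B0 rp1 wp1
slot 4 (MEM): stall FU — free A2,Mu2,Ld0,B0 rp1 wp1
slot 5 (ALU): stall RD_PORT — free A2,Mu2,Ld0,B0 rp1 wp1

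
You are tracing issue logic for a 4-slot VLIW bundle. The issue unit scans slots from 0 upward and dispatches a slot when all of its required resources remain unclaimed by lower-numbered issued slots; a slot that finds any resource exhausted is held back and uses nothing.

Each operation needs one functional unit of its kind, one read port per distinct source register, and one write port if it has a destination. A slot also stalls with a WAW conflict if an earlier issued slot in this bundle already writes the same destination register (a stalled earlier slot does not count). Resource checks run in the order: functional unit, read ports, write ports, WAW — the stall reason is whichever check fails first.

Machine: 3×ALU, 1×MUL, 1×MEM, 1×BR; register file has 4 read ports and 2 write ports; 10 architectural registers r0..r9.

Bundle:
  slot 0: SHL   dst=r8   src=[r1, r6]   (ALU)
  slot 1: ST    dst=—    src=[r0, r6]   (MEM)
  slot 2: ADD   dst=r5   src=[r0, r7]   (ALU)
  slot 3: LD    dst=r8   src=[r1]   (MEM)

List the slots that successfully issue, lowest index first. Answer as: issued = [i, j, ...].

slot 0 (ALU): ISSUE — free A2,Mu1,Ld1,B1 rp2 wp1
slot 1 (MEM): ISSUE — free A2,Mu1,Ld0,B1 rp0 wp1
slot 2 (ALU): stall RD_PORT — free A2,Mu1,Ld0,B1 rp0 wp1
slot 3 (MEM): stall FU — free A2,Mu1,Ld0,B1 rp0 wp1

issued = [0, 1]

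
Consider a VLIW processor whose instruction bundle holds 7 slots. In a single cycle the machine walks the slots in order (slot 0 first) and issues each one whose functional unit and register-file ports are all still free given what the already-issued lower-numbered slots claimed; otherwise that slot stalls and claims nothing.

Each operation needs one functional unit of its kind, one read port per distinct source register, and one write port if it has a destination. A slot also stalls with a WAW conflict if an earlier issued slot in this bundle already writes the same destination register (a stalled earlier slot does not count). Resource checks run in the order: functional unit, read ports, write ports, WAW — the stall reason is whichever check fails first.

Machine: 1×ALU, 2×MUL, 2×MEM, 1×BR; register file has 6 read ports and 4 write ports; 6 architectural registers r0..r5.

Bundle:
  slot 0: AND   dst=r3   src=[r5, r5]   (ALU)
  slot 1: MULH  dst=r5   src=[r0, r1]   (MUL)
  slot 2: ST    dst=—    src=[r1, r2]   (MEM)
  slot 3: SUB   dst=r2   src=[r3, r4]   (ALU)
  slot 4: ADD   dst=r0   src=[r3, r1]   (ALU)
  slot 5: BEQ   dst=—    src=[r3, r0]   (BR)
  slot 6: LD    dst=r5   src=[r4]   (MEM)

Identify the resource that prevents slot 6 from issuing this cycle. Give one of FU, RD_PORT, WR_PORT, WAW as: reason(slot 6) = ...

reason(slot 6) = WAW

#0 ALU src=r5,r5 dispatched  <A:0 Mu:2 Ld:2 B:1 rd:5 wr:3>
#1 MUL src=r0,r1 dispatched  <A:0 Mu:1 Ld:2 B:1 rd:3 wr:2>
#2 MEM src=r1,r2 dispatched  <A:0 Mu:1 Ld:1 B:1 rd:1 wr:2>
#3 ALU src=r3,r4 held:FU  <A:0 Mu:1 Ld:1 B:1 rd:1 wr:2>
#4 ALU src=r3,r1 held:FU  <A:0 Mu:1 Ld:1 B:1 rd:1 wr:2>
#5 BR src=r3,r0 held:RD_PORT  <A:0 Mu:1 Ld:1 B:1 rd:1 wr:2>
#6 MEM src=r4 held:WAW  <A:0 Mu:1 Ld:1 B:1 rd:1 wr:2>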